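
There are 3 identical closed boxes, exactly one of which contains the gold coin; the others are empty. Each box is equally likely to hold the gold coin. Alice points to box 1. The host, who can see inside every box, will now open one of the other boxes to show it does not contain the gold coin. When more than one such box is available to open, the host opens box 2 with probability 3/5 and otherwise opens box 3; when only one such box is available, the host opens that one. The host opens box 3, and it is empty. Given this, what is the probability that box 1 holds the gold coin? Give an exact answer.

2/7

Consider each possible location of the gold coin in turn.
If it is in box 1 (prior 1/3): box 2 is available but not opened, probability 2/5; weight (1/3)·(2/5) = 2/15.
If it is in box 2 (prior 1/3): only box 3 is available, probability 1; weight (1/3)·1 = 1/3.
If it is in box 3 (prior 1/3): the host opened box 3, so this case is ruled out; weight (1/3)·0 = 0.
The weights sum to 7/15.
So P(the gold coin in box 1 | the host opened box 3) = (2/15) / (7/15) = 2/7.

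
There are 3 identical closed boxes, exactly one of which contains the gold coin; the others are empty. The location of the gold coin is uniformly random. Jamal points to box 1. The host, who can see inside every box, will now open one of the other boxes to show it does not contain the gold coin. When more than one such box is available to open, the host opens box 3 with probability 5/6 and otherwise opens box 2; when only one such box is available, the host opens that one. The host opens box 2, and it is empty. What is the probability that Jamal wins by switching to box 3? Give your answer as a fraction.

6/7

Condition on the true location of the gold coin.
If it is in box 1 (prior 1/3): box 3 is available but not opened, probability 1/6; weight (1/3)·(1/6) = 1/18.
If it is in box 2 (prior 1/3): the host opened box 2, so this case is ruled out; weight (1/3)·0 = 0.
If it is in box 3 (prior 1/3): only box 2 is available, probability 1; weight (1/3)·1 = 1/3.
The weights sum to 7/18.
So P(the gold coin in box 3 | the host opened box 2) = (1/3) / (7/18) = 6/7.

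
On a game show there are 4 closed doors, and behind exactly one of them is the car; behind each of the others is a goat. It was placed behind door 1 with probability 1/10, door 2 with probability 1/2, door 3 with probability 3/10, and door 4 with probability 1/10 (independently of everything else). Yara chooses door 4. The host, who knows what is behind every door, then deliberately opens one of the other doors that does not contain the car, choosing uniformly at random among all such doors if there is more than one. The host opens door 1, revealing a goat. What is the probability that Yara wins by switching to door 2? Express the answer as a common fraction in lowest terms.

Apply Bayes' rule, conditioning on where the car actually is.
If it is behind door 1 (prior 1/10): the host opened door 1, so this case is ruled out; weight (1/10)·0 = 0.
If it is behind door 2 (prior 1/2): the host has 2 equally likely choices, so probability 1/2; weight (1/2)·(1/2) = 1/4.
If it is behind door 3 (prior 3/10): the host has 2 equally likely choices, so probability 1/2; weight (3/10)·(1/2) = 3/20.
If it is behind door 4 (prior 1/10): the host has 3 equally likely choices, so probability 1/3; weight (1/10)·(1/3) = 1/30.
The weights sum to 13/30.
So P(the car behind door 2 | the host opened door 1) = (1/4) / (13/30) = 15/26.

15/26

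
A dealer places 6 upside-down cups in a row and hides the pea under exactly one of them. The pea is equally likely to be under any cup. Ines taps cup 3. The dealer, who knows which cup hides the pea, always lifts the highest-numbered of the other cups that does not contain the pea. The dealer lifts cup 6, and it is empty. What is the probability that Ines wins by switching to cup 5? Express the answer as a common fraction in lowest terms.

1/5

Apply Bayes' rule, conditioning on where the pea actually is.
If it is under any of cups 1, 2, 3, 4, and 5 (prior 1/6 each): cup 6 is the highest-numbered option available, probability 1; weight (1/6)·1 = 1/6 each.
If it is under cup 6 (prior 1/6): the dealer opened cup 6, so this case is ruled out; weight (1/6)·0 = 0.
The weights sum to 5/6.
So P(the pea under cup 5 | the dealer opened cup 6) = (1/6) / (5/6) = 1/5.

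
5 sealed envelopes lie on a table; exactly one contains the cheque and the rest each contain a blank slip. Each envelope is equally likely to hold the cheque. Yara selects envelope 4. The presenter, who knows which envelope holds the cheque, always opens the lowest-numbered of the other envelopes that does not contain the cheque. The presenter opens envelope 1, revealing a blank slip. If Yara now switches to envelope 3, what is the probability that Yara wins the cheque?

1/4

Consider each possible location of the cheque in turn.
If it is in envelope 1 (prior 1/5): the presenter opened envelope 1, so this case is ruled out; weight (1/5)·0 = 0.
If it is in any of envelopes 2, 3, 4, and 5 (prior 1/5 each): envelope 1 is the lowest-numbered option available, probability 1; weight (1/5)·1 = 1/5 each.
The weights sum to 4/5.
So P(the cheque in envelope 3 | the presenter opened envelope 1) = (1/5) / (4/5) = 1/4.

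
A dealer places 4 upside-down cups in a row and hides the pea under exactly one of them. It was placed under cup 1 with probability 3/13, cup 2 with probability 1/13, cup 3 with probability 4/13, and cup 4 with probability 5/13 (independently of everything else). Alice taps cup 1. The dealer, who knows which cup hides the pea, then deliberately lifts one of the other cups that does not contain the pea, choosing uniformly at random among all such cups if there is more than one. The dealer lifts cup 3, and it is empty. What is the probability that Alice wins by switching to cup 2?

1/8

Condition on the true location of the pea.
If it is under cup 1 (prior 3/13): the dealer has 3 equally likely choices, so probability 1/3; weight (3/13)·(1/3) = 1/13.
If it is under cup 2 (prior 1/13): the dealer has 2 equally likely choices, so probability 1/2; weight (1/13)·(1/2) = 1/26.
If it is under cup 3 (prior 4/13): the dealer opened cup 3, so this case is ruled out; weight (4/13)·0 = 0.
If it is under cup 4 (prior 5/13): the dealer has 2 equally likely choices, so probability 1/2; weight (5/13)·(1/2) = 5/26.
The weights sum to 4/13.
So P(the pea under cup 2 | the dealer opened cup 3) = (1/26) / (4/13) = 1/8.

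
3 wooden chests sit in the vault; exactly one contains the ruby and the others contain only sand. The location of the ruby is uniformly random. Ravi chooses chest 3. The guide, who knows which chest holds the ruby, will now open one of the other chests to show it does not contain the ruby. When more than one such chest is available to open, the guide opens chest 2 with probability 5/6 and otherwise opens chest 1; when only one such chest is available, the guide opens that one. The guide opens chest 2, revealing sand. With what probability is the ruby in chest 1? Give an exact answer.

Condition on the true location of the ruby.
If it is in chest 1 (prior 1/3): only chest 2 is available, probability 1; weight (1/3)·1 = 1/3.
If it is in chest 2 (prior 1/3): the guide opened chest 2, so this case is ruled out; weight (1/3)·0 = 0.
If it is in chest 3 (prior 1/3): chest 2 is available, opened with probability 5/6; weight (1/3)·(5/6) = 5/18.
The weights sum to 11/18.
So P(the ruby in chest 1 | the guide opened chest 2) = (1/3) / (11/18) = 6/11.

6/11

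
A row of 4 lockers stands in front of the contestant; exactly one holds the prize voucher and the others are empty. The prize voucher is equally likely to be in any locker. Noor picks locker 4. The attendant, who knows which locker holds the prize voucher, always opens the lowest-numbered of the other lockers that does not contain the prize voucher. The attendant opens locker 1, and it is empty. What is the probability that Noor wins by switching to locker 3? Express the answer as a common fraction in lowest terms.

1/3

Consider each possible location of the prize voucher in turn.
If it is in locker 1 (prior 1/4): the attendant opened locker 1, so this case is ruled out; weight (1/4)·0 = 0.
If it is in any of lockers 2, 3, and 4 (prior 1/4 each): locker 1 is the lowest-numbered option available, probability 1; weight (1/4)·1 = 1/4 each.
The weights sum to 3/4.
So P(the prize voucher in locker 3 | the attendant opened locker 1) = (1/4) / (3/4) = 1/3.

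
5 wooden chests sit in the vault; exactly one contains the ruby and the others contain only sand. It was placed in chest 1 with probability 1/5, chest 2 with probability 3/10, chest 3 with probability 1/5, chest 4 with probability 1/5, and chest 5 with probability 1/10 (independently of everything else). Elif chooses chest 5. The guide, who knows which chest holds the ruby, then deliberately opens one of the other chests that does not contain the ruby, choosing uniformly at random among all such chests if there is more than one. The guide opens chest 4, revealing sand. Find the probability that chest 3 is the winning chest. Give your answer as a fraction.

Consider each possible location of the ruby in turn.
If it is in either of chests 1 and 3 (prior 1/5 each): the guide has 3 equally likely choices, so probability 1/3; weight (1/5)·(1/3) = 1/15 each.
If it is in chest 2 (prior 3/10): the guide has 3 equally likely choices, so probability 1/3; weight (3/10)·(1/3) = 1/10.
If it is in chest 4 (prior 1/5): the guide opened chest 4, so this case is ruled out; weight (1/5)·0 = 0.
If it is in chest 5 (prior 1/10): the guide has 4 equally likely choices, so probability 1/4; weight (1/10)·(1/4) = 1/40.
The weights sum to 31/120.
So P(the ruby in chest 3 | the guide opened chest 4) = (1/15) / (31/120) = 8/31.

8/31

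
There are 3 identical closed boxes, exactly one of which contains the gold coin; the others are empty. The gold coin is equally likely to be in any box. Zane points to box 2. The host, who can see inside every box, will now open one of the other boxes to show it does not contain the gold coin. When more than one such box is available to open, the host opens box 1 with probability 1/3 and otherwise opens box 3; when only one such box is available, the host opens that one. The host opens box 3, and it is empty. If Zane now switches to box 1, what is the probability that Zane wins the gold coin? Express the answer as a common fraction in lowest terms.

Apply Bayes' rule, conditioning on where the gold coin actually is.
If it is in box 1 (prior 1/3): only box 3 is available, probability 1; weight (1/3)·1 = 1/3.
If it is in box 2 (prior 1/3): box 1 is available but not opened, probability 2/3; weight (1/3)·(2/3) = 2/9.
If it is in box 3 (prior 1/3): the host opened box 3, so this case is ruled out; weight (1/3)·0 = 0.
The weights sum to 5/9.
So P(the gold coin in box 1 | the host opened box 3) = (1/3) / (5/9) = 3/5.

3/5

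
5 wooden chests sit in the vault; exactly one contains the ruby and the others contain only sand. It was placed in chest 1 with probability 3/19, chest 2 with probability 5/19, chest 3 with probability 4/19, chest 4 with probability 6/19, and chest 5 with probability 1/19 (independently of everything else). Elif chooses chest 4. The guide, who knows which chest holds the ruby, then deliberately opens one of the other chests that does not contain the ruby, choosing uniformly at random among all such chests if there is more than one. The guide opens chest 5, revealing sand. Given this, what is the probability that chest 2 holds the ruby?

10/33

Consider each possible location of the ruby in turn.
If it is in chest 1 (prior 3/19): the guide has 3 equally likely choices, so probability 1/3; weight (3/19)·(1/3) = 1/19.
If it is in chest 2 (prior 5/19): the guide has 3 equally likely choices, so probability 1/3; weight (5/19)·(1/3) = 5/57.
If it is in chest 3 (prior 4/19): the guide has 3 equally likely choices, so probability 1/3; weight (4/19)·(1/3) = 4/57.
If it is in chest 4 (prior 6/19): the guide has 4 equally likely choices, so probability 1/4; weight (6/19)·(1/4) = 3/38.
If it is in chest 5 (prior 1/19): the guide opened chest 5, so this case is ruled out; weight (1/19)·0 = 0.
The weights sum to 11/38.
So P(the ruby in chest 2 | the guide opened chest 5) = (5/57) / (11/38) = 10/33.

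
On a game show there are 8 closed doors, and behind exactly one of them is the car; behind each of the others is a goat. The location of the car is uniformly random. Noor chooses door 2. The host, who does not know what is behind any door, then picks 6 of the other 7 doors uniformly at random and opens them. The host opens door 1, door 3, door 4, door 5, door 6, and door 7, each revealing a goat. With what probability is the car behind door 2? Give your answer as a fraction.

Condition on the true location of the car.
If it is behind any of doors 1, 3, 4, 5, 6, and 7 (prior 1/8 each): that door was opened and seen not to hold the prize — ruled out; weight (1/8)·0 = 0 each.
If it is behind either of doors 2 and 8 (prior 1/8 each): the host picks exactly this set with probability 1/7 regardless, and none is the prize; weight (1/8)·(1/7) = 1/56 each.
The weights sum to 1/28.
So P(the car behind door 2 | the host opened door 1, door 3, door 4, door 5, door 6, and door 7) = (1/56) / (1/28) = 1/2.

1/2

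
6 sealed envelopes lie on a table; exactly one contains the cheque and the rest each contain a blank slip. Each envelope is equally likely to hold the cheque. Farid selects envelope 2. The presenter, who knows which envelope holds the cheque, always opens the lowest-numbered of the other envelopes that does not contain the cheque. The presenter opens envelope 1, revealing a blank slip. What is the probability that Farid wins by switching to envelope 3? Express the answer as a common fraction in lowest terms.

Consider each possible location of the cheque in turn.
If it is in envelope 1 (prior 1/6): the presenter opened envelope 1, so this case is ruled out; weight (1/6)·0 = 0.
If it is in any of envelopes 2, 3, 4, 5, and 6 (prior 1/6 each): envelope 1 is the lowest-numbered option available, probability 1; weight (1/6)·1 = 1/6 each.
The weights sum to 5/6.
So P(the cheque in envelope 3 | the presenter opened envelope 1) = (1/6) / (5/6) = 1/5.

1/5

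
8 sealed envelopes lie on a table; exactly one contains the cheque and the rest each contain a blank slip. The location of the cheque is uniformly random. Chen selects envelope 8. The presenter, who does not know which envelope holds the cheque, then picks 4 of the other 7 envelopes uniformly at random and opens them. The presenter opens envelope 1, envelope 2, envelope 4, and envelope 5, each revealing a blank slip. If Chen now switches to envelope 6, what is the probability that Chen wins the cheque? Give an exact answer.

Because the presenter chose which envelopes to open without knowing where the cheque is, the choice is independent of the prize location. Learning that none of the 4 opened envelopes holds the cheque simply rules out those 4 locations and leaves the remaining 4 envelopes still equally likely by symmetry.
So P(the cheque in envelope 6) = 1/4.

1/4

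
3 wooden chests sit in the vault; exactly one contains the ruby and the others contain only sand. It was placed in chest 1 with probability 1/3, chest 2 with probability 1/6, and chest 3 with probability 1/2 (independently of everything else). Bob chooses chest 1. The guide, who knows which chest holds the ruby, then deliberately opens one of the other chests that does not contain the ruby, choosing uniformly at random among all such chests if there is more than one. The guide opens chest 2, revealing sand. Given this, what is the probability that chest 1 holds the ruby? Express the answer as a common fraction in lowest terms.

1/4

Condition on the true location of the ruby.
If it is in chest 1 (prior 1/3): the guide has 2 equally likely choices, so probability 1/2; weight (1/3)·(1/2) = 1/6.
If it is in chest 2 (prior 1/6): the guide opened chest 2, so this case is ruled out; weight (1/6)·0 = 0.
If it is in chest 3 (prior 1/2): the guide has no choice, probability 1; weight (1/2)·1 = 1/2.
The weights sum to 2/3.
So P(the ruby in chest 1 | the guide opened chest 2) = (1/6) / (2/3) = 1/4.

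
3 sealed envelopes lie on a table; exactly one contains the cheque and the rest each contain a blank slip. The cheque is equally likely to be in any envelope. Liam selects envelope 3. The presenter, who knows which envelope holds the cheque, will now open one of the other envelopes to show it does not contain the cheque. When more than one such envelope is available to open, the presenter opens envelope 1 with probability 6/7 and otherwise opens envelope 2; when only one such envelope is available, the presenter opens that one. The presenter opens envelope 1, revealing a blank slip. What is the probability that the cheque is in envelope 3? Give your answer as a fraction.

Apply Bayes' rule, conditioning on where the cheque actually is.
If it is in envelope 1 (prior 1/3): the presenter opened envelope 1, so this case is ruled out; weight (1/3)·0 = 0.
If it is in envelope 2 (prior 1/3): only envelope 1 is available, probability 1; weight (1/3)·1 = 1/3.
If it is in envelope 3 (prior 1/3): envelope 1 is available, opened with probability 6/7; weight (1/3)·(6/7) = 2/7.
The weights sum to 13/21.
So P(the cheque in envelope 3 | the presenter opened envelope 1) = (2/7) / (13/21) = 6/13.

6/13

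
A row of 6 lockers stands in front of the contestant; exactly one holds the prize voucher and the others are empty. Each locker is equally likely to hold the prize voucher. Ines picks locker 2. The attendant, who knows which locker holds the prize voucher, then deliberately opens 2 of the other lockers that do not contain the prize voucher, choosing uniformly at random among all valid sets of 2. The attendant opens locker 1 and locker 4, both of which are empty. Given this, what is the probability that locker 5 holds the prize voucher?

5/18

Consider each possible location of the prize voucher in turn.
If it is in either of lockers 1 and 4 (prior 1/6 each): that locker was opened and seen not to hold the prize — ruled out; weight (1/6)·0 = 0 each.
If it is in locker 2 (prior 1/6): the attendant has 10 equally likely choices, so probability 1/10; weight (1/6)·(1/10) = 1/60.
If it is in any of lockers 3, 5, and 6 (prior 1/6 each): the attendant has 6 equally likely choices, so probability 1/6; weight (1/6)·(1/6) = 1/36 each.
The weights sum to 1/10.
So P(the prize voucher in locker 5 | the attendant opened locker 1 and locker 4) = (1/36) / (1/10) = 5/18.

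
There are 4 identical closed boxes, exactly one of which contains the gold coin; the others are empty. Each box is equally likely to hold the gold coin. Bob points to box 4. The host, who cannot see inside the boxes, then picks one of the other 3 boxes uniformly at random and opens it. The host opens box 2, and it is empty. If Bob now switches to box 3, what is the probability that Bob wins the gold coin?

1/3

Condition on the true location of the gold coin.
If it is in any of boxes 1, 3, and 4 (prior 1/4 each): the host picks box 2 with probability 1/3 regardless, and it is not the prize; weight (1/4)·(1/3) = 1/12 each.
If it is in box 2 (prior 1/4): the host opened box 2, so this case is ruled out; weight (1/4)·0 = 0.
The weights sum to 1/4.
So P(the gold coin in box 3 | the host opened box 2) = (1/12) / (1/4) = 1/3.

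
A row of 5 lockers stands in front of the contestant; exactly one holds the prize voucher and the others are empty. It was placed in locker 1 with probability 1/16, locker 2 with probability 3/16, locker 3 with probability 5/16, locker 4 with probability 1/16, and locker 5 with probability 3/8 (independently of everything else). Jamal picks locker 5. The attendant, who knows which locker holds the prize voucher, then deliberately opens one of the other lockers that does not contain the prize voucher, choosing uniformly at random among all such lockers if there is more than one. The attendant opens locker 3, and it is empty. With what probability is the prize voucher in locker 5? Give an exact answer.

9/19

Apply Bayes' rule, conditioning on where the prize voucher actually is.
If it is in either of lockers 1 and 4 (prior 1/16 each): the attendant has 3 equally likely choices, so probability 1/3; weight (1/16)·(1/3) = 1/48 each.
If it is in locker 2 (prior 3/16): the attendant has 3 equally likely choices, so probability 1/3; weight (3/16)·(1/3) = 1/16.
If it is in locker 3 (prior 5/16): the attendant opened locker 3, so this case is ruled out; weight (5/16)·0 = 0.
If it is in locker 5 (prior 3/8): the attendant has 4 equally likely choices, so probability 1/4; weight (3/8)·(1/4) = 3/32.
The weights sum to 19/96.
So P(the prize voucher in locker 5 | the attendant opened locker 3) = (3/32) / (19/96) = 9/19.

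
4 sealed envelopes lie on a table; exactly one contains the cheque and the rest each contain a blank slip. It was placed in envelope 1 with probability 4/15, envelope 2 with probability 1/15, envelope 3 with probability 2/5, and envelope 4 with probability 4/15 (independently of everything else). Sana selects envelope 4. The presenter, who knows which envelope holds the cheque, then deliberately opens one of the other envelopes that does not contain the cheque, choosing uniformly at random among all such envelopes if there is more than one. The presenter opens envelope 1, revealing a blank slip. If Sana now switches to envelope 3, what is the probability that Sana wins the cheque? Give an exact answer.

18/29

Condition on the true location of the cheque.
If it is in envelope 1 (prior 4/15): the presenter opened envelope 1, so this case is ruled out; weight (4/15)·0 = 0.
If it is in envelope 2 (prior 1/15): the presenter has 2 equally likely choices, so probability 1/2; weight (1/15)·(1/2) = 1/30.
If it is in envelope 3 (prior 2/5): the presenter has 2 equally likely choices, so probability 1/2; weight (2/5)·(1/2) = 1/5.
If it is in envelope 4 (prior 4/15): the presenter has 3 equally likely choices, so probability 1/3; weight (4/15)·(1/3) = 4/45.
The weights sum to 29/90.
So P(the cheque in envelope 3 | the presenter opened envelope 1) = (1/5) / (29/90) = 18/29.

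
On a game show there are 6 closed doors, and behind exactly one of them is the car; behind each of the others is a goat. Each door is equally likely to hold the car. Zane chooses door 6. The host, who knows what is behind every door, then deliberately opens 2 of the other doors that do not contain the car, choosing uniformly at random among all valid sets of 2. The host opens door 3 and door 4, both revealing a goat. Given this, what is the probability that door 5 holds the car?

5/18

Apply Bayes' rule, conditioning on where the car actually is.
If it is behind any of doors 1, 2, and 5 (prior 1/6 each): the host has 6 equally likely choices, so probability 1/6; weight (1/6)·(1/6) = 1/36 each.
If it is behind either of doors 3 and 4 (prior 1/6 each): that door was opened and seen not to hold the prize — ruled out; weight (1/6)·0 = 0 each.
If it is behind door 6 (prior 1/6): the host has 10 equally likely choices, so probability 1/10; weight (1/6)·(1/10) = 1/60.
The weights sum to 1/10.
So P(the car behind door 5 | the host opened door 3 and door 4) = (1/36) / (1/10) = 5/18.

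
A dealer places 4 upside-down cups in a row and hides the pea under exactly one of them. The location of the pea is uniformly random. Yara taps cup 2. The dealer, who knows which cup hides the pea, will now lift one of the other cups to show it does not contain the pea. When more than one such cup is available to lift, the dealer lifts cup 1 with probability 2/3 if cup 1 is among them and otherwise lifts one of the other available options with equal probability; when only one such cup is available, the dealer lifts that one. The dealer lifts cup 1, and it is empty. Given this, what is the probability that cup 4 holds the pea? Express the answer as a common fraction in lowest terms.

1/3

Condition on the true location of the pea.
If it is under cup 1 (prior 1/4): the dealer opened cup 1, so this case is ruled out; weight (1/4)·0 = 0.
If it is under any of cups 2, 3, and 4 (prior 1/4 each): cup 1 is available, opened with probability 2/3; weight (1/4)·(2/3) = 1/6 each.
The weights sum to 1/2.
So P(the pea under cup 4 | the dealer opened cup 1) = (1/6) / (1/2) = 1/3.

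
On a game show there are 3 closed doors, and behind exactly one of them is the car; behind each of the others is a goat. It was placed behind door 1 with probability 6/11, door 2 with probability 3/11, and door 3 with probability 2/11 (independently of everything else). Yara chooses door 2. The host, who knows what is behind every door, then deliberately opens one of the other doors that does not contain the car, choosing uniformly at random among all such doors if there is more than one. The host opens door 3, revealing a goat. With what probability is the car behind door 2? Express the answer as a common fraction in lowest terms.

1/5

Condition on the true location of the car.
If it is behind door 1 (prior 6/11): the host has no choice, probability 1; weight (6/11)·1 = 6/11.
If it is behind door 2 (prior 3/11): the host has 2 equally likely choices, so probability 1/2; weight (3/11)·(1/2) = 3/22.
If it is behind door 3 (prior 2/11): the host opened door 3, so this case is ruled out; weight (2/11)·0 = 0.
The weights sum to 15/22.
So P(the car behind door 2 | the host opened door 3) = (3/22) / (15/22) = 1/5.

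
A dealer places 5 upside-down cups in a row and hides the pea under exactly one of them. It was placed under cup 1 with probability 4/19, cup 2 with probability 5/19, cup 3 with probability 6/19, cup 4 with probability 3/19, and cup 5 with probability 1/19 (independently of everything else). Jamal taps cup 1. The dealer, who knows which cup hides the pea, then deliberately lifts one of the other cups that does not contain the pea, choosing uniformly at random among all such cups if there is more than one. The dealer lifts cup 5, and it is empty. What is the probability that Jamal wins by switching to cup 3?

6/17

Apply Bayes' rule, conditioning on where the pea actually is.
If it is under cup 1 (prior 4/19): the dealer has 4 equally likely choices, so probability 1/4; weight (4/19)·(1/4) = 1/19.
If it is under cup 2 (prior 5/19): the dealer has 3 equally likely choices, so probability 1/3; weight (5/19)·(1/3) = 5/57.
If it is under cup 3 (prior 6/19): the dealer has 3 equally likely choices, so probability 1/3; weight (6/19)·(1/3) = 2/19.
If it is under cup 4 (prior 3/19): the dealer has 3 equally likely choices, so probability 1/3; weight (3/19)·(1/3) = 1/19.
If it is under cup 5 (prior 1/19): the dealer opened cup 5, so this case is ruled out; weight (1/19)·0 = 0.
The weights sum to 17/57.
So P(the pea under cup 3 | the dealer opened cup 5) = (2/19) / (17/57) = 6/17.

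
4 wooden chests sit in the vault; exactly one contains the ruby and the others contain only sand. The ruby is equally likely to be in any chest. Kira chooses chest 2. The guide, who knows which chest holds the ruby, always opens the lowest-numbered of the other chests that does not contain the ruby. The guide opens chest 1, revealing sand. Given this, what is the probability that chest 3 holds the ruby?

1/3

Apply Bayes' rule, conditioning on where the ruby actually is.
If it is in chest 1 (prior 1/4): the guide opened chest 1, so this case is ruled out; weight (1/4)·0 = 0.
If it is in any of chests 2, 3, and 4 (prior 1/4 each): chest 1 is the lowest-numbered option available, probability 1; weight (1/4)·1 = 1/4 each.
The weights sum to 3/4.
So P(the ruby in chest 3 | the guide opened chest 1) = (1/4) / (3/4) = 1/3.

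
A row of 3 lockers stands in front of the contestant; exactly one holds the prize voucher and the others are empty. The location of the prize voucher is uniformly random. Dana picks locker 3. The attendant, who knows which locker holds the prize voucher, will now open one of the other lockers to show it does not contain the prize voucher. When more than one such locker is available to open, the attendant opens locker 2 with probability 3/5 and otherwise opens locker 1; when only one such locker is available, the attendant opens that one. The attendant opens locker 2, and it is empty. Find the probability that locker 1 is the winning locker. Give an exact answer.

5/8

Apply Bayes' rule, conditioning on where the prize voucher actually is.
If it is in locker 1 (prior 1/3): only locker 2 is available, probability 1; weight (1/3)·1 = 1/3.
If it is in locker 2 (prior 1/3): the attendant opened locker 2, so this case is ruled out; weight (1/3)·0 = 0.
If it is in locker 3 (prior 1/3): locker 2 is available, opened with probability 3/5; weight (1/3)·(3/5) = 1/5.
The weights sum to 8/15.
So P(the prize voucher in locker 1 | the attendant opened locker 2) = (1/3) / (8/15) = 5/8.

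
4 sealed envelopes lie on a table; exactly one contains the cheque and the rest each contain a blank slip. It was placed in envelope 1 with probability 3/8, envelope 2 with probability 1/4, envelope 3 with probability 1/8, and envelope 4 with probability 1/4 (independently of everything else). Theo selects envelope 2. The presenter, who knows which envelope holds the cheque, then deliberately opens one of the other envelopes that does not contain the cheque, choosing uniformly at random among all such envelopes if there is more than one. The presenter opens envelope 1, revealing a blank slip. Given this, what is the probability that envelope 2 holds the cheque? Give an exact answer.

4/13

Apply Bayes' rule, conditioning on where the cheque actually is.
If it is in envelope 1 (prior 3/8): the presenter opened envelope 1, so this case is ruled out; weight (3/8)·0 = 0.
If it is in envelope 2 (prior 1/4): the presenter has 3 equally likely choices, so probability 1/3; weight (1/4)·(1/3) = 1/12.
If it is in envelope 3 (prior 1/8): the presenter has 2 equally likely choices, so probability 1/2; weight (1/8)·(1/2) = 1/16.
If it is in envelope 4 (prior 1/4): the presenter has 2 equally likely choices, so probability 1/2; weight (1/4)·(1/2) = 1/8.
The weights sum to 13/48.
So P(the cheque in envelope 2 | the presenter opened envelope 1) = (1/12) / (13/48) = 4/13.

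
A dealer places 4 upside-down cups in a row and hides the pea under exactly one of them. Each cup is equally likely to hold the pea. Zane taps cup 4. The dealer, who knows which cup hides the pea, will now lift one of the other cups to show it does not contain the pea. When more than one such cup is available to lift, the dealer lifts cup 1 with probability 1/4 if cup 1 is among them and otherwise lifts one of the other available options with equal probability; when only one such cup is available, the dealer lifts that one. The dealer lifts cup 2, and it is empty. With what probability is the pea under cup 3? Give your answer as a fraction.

6/13

Apply Bayes' rule, conditioning on where the pea actually is.
If it is under cup 1 (prior 1/4): cup 1 holds the prize so is unavailable; the dealer chooses uniformly among the 2 others, probability 1/2; weight (1/4)·(1/2) = 1/8.
If it is under cup 2 (prior 1/4): the dealer opened cup 2, so this case is ruled out; weight (1/4)·0 = 0.
If it is under cup 3 (prior 1/4): cup 1 is available but not opened, probability 3/4; weight (1/4)·(3/4) = 3/16.
If it is under cup 4 (prior 1/4): cup 1 is available but not opened; cup 2 gets probability (1 − 1/4)/2 = 3/8; weight (1/4)·(3/8) = 3/32.
The weights sum to 13/32.
So P(the pea under cup 3 | the dealer opened cup 2) = (3/16) / (13/32) = 6/13.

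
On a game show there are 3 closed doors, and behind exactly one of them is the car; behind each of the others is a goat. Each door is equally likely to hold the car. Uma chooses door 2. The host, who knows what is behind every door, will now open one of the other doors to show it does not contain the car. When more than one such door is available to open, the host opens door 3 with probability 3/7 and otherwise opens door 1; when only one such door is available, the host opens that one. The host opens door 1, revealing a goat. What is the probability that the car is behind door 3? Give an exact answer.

Apply Bayes' rule, conditioning on where the car actually is.
If it is behind door 1 (prior 1/3): the host opened door 1, so this case is ruled out; weight (1/3)·0 = 0.
If it is behind door 2 (prior 1/3): door 3 is available but not opened, probability 4/7; weight (1/3)·(4/7) = 4/21.
If it is behind door 3 (prior 1/3): only door 1 is available, probability 1; weight (1/3)·1 = 1/3.
The weights sum to 11/21.
So P(the car behind door 3 | the host opened door 1) = (1/3) / (11/21) = 7/11.

7/11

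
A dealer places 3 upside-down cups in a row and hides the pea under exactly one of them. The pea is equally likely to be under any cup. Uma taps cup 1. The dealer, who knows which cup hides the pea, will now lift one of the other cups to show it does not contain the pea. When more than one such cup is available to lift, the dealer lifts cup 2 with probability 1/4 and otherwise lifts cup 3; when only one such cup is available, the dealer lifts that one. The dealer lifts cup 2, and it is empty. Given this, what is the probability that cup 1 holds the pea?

1/5

Condition on the true location of the pea.
If it is under cup 1 (prior 1/3): cup 2 is available, opened with probability 1/4; weight (1/3)·(1/4) = 1/12.
If it is under cup 2 (prior 1/3): the dealer opened cup 2, so this case is ruled out; weight (1/3)·0 = 0.
If it is under cup 3 (prior 1/3): only cup 2 is available, probability 1; weight (1/3)·1 = 1/3.
The weights sum to 5/12.
So P(the pea under cup 1 | the dealer opened cup 2) = (1/12) / (5/12) = 1/5.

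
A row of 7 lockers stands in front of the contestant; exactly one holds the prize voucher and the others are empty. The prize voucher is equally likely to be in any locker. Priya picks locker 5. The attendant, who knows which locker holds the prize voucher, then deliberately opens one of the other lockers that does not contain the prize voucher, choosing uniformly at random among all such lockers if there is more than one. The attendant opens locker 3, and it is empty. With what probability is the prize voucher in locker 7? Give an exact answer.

6/35

Consider each possible location of the prize voucher in turn.
If it is in any of lockers 1, 2, 4, 6, and 7 (prior 1/7 each): the attendant has 5 equally likely choices, so probability 1/5; weight (1/7)·(1/5) = 1/35 each.
If it is in locker 3 (prior 1/7): the attendant opened locker 3, so this case is ruled out; weight (1/7)·0 = 0.
If it is in locker 5 (prior 1/7): the attendant has 6 equally likely choices, so probability 1/6; weight (1/7)·(1/6) = 1/42.
The weights sum to 1/6.
So P(the prize voucher in locker 7 | the attendant opened locker 3) = (1/35) / (1/6) = 6/35.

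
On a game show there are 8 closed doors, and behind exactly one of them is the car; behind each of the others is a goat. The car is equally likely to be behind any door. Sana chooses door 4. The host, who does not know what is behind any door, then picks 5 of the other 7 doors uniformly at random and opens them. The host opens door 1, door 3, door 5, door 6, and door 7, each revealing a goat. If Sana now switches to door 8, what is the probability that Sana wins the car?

1/3

Condition on the true location of the car.
If it is behind any of doors 1, 3, 5, 6, and 7 (prior 1/8 each): that door was opened and seen not to hold the prize — ruled out; weight (1/8)·0 = 0 each.
If it is behind any of doors 2, 4, and 8 (prior 1/8 each): the host picks exactly this set with probability 1/21 regardless, and none is the prize; weight (1/8)·(1/21) = 1/168 each.
The weights sum to 1/56.
So P(the car behind door 8 | the host opened door 1, door 3, door 5, door 6, and door 7) = (1/168) / (1/56) = 1/3.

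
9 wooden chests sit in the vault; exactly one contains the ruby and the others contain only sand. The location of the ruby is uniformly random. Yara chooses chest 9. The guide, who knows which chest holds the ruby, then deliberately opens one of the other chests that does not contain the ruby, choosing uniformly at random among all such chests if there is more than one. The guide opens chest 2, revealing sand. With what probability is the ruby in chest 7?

8/63

Condition on the true location of the ruby.
If it is in any of chests 1, 3, 4, 5, 6, 7, and 8 (prior 1/9 each): the guide has 7 equally likely choices, so probability 1/7; weight (1/9)·(1/7) = 1/63 each.
If it is in chest 2 (prior 1/9): the guide opened chest 2, so this case is ruled out; weight (1/9)·0 = 0.
If it is in chest 9 (prior 1/9): the guide has 8 equally likely choices, so probability 1/8; weight (1/9)·(1/8) = 1/72.
The weights sum to 1/8.
So P(the ruby in chest 7 | the guide opened chest 2) = (1/63) / (1/8) = 8/63.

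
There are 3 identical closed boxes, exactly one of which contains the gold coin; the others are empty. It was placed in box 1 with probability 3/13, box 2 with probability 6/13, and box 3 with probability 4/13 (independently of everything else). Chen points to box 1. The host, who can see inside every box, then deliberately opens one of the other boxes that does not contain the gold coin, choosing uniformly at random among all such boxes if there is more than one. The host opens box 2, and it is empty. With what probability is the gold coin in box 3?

Apply Bayes' rule, conditioning on where the gold coin actually is.
If it is in box 1 (prior 3/13): the host has 2 equally likely choices, so probability 1/2; weight (3/13)·(1/2) = 3/26.
If it is in box 2 (prior 6/13): the host opened box 2, so this case is ruled out; weight (6/13)·0 = 0.
If it is in box 3 (prior 4/13): the host has no choice, probability 1; weight (4/13)·1 = 4/13.
The weights sum to 11/26.
So P(the gold coin in box 3 | the host opened box 2) = (4/13) / (11/26) = 8/11.

8/11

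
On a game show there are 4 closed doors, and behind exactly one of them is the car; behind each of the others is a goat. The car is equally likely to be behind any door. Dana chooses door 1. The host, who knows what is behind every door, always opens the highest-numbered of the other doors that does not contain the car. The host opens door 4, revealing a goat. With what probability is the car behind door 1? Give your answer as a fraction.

Condition on the true location of the car.
If it is behind any of doors 1, 2, and 3 (prior 1/4 each): door 4 is the highest-numbered option available, probability 1; weight (1/4)·1 = 1/4 each.
If it is behind door 4 (prior 1/4): the host opened door 4, so this case is ruled out; weight (1/4)·0 = 0.
The weights sum to 3/4.
So P(the car behind door 1 | the host opened door 4) = (1/4) / (3/4) = 1/3.

1/3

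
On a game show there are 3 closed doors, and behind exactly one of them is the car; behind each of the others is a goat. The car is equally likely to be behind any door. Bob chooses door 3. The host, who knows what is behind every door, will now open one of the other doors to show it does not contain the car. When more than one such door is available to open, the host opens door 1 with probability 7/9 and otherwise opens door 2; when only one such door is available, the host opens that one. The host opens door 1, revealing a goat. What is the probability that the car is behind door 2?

Apply Bayes' rule, conditioning on where the car actually is.
If it is behind door 1 (prior 1/3): the host opened door 1, so this case is ruled out; weight (1/3)·0 = 0.
If it is behind door 2 (prior 1/3): only door 1 is available, probability 1; weight (1/3)·1 = 1/3.
If it is behind door 3 (prior 1/3): door 1 is available, opened with probability 7/9; weight (1/3)·(7/9) = 7/27.
The weights sum to 16/27.
So P(the car behind door 2 | the host opened door 1) = (1/3) / (16/27) = 9/16.

9/16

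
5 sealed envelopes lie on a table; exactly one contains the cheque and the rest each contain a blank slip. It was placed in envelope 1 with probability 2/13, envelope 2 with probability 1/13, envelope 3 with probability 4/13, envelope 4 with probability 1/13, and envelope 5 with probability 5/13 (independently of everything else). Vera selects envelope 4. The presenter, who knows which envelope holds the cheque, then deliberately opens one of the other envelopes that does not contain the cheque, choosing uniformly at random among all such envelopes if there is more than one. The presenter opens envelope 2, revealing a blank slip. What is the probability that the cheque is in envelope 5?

Consider each possible location of the cheque in turn.
If it is in envelope 1 (prior 2/13): the presenter has 3 equally likely choices, so probability 1/3; weight (2/13)·(1/3) = 2/39.
If it is in envelope 2 (prior 1/13): the presenter opened envelope 2, so this case is ruled out; weight (1/13)·0 = 0.
If it is in envelope 3 (prior 4/13): the presenter has 3 equally likely choices, so probability 1/3; weight (4/13)·(1/3) = 4/39.
If it is in envelope 4 (prior 1/13): the presenter has 4 equally likely choices, so probability 1/4; weight (1/13)·(1/4) = 1/52.
If it is in envelope 5 (prior 5/13): the presenter has 3 equally likely choices, so probability 1/3; weight (5/13)·(1/3) = 5/39.
The weights sum to 47/156.
So P(the cheque in envelope 5 | the presenter opened envelope 2) = (5/39) / (47/156) = 20/47.

20/47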